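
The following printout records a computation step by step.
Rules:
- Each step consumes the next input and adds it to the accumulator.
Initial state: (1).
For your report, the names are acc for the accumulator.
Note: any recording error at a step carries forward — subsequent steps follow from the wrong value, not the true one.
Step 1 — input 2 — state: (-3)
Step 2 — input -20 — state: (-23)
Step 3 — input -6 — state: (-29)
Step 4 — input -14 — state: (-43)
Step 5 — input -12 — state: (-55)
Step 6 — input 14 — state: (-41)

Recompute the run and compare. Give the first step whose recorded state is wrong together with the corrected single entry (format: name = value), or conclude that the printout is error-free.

step 1, acc = 3

1. acc = 1 + 2 = 3 (the printout disagrees here)
Conclusion: step 1 carries the first error; the entry should be acc = 3.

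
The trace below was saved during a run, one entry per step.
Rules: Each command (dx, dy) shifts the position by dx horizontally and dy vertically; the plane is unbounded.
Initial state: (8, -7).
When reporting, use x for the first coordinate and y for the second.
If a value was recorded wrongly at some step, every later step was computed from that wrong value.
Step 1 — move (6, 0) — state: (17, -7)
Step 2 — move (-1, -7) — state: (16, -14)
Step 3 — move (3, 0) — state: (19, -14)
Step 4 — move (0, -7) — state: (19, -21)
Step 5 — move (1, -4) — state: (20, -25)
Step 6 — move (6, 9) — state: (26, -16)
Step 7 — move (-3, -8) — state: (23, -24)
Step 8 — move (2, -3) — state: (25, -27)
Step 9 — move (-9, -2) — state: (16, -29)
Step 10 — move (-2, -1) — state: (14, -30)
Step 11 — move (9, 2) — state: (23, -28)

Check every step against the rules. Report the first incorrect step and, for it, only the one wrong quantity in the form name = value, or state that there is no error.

1. x = 8 + (6) = 14, y = -7 + (0) = -7 (this is not what the trace shows)
First incorrect step: 1; the correct value is x = 14.

step 1, x = 14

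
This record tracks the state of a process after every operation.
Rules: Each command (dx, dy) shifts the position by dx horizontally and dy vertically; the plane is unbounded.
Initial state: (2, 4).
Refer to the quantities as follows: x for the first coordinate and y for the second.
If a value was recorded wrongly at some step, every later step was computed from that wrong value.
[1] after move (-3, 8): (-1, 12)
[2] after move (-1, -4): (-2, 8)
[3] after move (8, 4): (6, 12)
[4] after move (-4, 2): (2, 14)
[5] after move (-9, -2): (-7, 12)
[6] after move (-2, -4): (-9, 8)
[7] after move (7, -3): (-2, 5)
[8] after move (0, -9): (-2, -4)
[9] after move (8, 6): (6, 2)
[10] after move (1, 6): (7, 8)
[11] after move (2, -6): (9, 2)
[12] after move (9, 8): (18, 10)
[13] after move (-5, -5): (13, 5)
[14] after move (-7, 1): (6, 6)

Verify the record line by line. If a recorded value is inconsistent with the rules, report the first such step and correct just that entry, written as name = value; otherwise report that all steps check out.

no error

step 1: x = 2 + (-3) = -1, y = 4 + (8) = 12 -> consistent with the record
step 2: x = -1 + (-1) = -2, y = 12 + (-4) = 8 -> confirmed correct
step 3: x = -2 + (8) = 6, y = 8 + (4) = 12 -> confirmed correct
step 4: x = 6 + (-4) = 2, y = 12 + (2) = 14 -> matches
step 5: x = 2 + (-9) = -7, y = 14 + (-2) = 12 -> confirmed correct
step 6: x = -7 + (-2) = -9, y = 12 + (-4) = 8 -> checks out
step 7: x = -9 + (7) = -2, y = 8 + (-3) = 5 -> confirmed correct
step 8: x = -2 + (0) = -2, y = 5 + (-9) = -4 -> agrees with the record
step 9: x = -2 + (8) = 6, y = -4 + (6) = 2 -> matches
step 10: x = 6 + (1) = 7, y = 2 + (6) = 8 -> no discrepancy
step 11: x = 7 + (2) = 9, y = 8 + (-6) = 2 -> checks out
step 12: x = 9 + (9) = 18, y = 2 + (8) = 10 -> matches
step 13: x = 18 + (-5) = 13, y = 10 + (-5) = 5 -> matches
step 14: x = 13 + (-7) = 6, y = 5 + (1) = 6 -> confirmed correct
All steps check out; nothing to correct.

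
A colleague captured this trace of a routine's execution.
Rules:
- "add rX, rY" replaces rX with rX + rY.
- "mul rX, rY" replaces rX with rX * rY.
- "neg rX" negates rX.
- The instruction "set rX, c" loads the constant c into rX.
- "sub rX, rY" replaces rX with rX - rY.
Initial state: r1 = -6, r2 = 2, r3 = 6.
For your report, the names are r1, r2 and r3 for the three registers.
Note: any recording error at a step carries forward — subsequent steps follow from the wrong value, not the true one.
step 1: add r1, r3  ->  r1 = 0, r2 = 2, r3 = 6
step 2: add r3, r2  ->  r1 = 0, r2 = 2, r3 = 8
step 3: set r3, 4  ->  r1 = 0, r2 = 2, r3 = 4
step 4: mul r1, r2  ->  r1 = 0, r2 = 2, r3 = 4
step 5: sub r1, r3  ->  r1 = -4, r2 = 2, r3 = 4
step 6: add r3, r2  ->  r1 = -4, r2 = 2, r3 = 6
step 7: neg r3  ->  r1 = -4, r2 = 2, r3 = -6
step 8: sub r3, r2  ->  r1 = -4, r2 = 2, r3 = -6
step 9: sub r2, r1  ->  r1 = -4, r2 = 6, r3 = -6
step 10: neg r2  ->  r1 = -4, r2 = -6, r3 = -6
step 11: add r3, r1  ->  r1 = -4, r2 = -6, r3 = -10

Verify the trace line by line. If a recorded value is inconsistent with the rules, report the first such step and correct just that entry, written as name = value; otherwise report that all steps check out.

step 8, r3 = -8

Recomputing the run from the initial state:
step 1: r1 = 0, r2 = 2, r3 = 6
step 2: r1 = 0, r2 = 2, r3 = 8
step 3: r1 = 0, r2 = 2, r3 = 4
step 4: r1 = 0, r2 = 2, r3 = 4
step 5: r1 = -4, r2 = 2, r3 = 4
step 6: r1 = -4, r2 = 2, r3 = 6
step 7: r1 = -4, r2 = 2, r3 = -6
step 8: r1 = -4, r2 = 2, r3 = -8
step 9: r1 = -4, r2 = 6, r3 = -8
step 10: r1 = -4, r2 = -6, r3 = -8
step 11: r1 = -4, r2 = -6, r3 = -12
The first disagreement with the trace is at step 8, where the value should be r3 = -8.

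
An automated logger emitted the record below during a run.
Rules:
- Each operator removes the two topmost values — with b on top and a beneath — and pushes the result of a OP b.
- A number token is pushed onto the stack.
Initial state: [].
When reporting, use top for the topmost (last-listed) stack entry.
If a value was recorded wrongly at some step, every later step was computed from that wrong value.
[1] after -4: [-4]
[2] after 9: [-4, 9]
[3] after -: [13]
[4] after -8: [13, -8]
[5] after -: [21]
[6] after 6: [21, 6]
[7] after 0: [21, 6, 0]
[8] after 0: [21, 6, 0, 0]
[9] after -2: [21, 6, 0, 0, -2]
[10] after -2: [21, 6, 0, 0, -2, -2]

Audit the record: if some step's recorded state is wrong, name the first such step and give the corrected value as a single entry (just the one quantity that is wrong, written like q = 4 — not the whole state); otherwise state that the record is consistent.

step 3, top = -13

Step 1: push -4: top = -4 — same as recorded.
Step 2: push 9: top = 9 — checks out.
Step 3: -4 - 9 = -13 — not what was recorded.
Conclusion: step 3 carries the first error; the entry should be top = -13.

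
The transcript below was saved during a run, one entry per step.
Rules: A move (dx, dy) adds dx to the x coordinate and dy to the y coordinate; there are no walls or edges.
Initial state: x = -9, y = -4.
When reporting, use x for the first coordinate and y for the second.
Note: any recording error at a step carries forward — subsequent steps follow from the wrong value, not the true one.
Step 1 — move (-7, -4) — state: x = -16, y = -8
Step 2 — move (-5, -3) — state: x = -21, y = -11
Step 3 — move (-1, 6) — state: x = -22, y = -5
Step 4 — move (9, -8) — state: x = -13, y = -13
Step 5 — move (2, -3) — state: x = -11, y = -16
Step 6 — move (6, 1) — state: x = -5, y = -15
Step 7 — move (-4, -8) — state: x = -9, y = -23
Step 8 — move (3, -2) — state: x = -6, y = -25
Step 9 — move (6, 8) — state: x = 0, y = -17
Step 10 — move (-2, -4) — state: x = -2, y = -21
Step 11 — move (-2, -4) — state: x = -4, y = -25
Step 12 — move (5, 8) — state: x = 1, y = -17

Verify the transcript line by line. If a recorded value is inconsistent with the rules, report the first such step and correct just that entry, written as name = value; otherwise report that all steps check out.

1. x = -9 + (-7) = -16, y = -4 + (-4) = -8 (in agreement)
2. x = -16 + (-5) = -21, y = -8 + (-3) = -11 (exactly as logged)
3. x = -21 + (-1) = -22, y = -11 + (6) = -5 (consistent with the transcript)
4. x = -22 + (9) = -13, y = -5 + (-8) = -13 (verified)
5. x = -13 + (2) = -11, y = -13 + (-3) = -16 (agrees with the transcript)
6. x = -11 + (6) = -5, y = -16 + (1) = -15 (verified)
7. x = -5 + (-4) = -9, y = -15 + (-8) = -23 (no discrepancy)
8. x = -9 + (3) = -6, y = -23 + (-2) = -25 (consistent with the transcript)
9. x = -6 + (6) = 0, y = -25 + (8) = -17 (agrees with the transcript)
10. x = 0 + (-2) = -2, y = -17 + (-4) = -21 (in agreement)
11. x = -2 + (-2) = -4, y = -21 + (-4) = -25 (confirmed correct)
12. x = -4 + (5) = 1, y = -25 + (8) = -17 (in agreement)
Each recorded entry agrees with the recomputation.

no error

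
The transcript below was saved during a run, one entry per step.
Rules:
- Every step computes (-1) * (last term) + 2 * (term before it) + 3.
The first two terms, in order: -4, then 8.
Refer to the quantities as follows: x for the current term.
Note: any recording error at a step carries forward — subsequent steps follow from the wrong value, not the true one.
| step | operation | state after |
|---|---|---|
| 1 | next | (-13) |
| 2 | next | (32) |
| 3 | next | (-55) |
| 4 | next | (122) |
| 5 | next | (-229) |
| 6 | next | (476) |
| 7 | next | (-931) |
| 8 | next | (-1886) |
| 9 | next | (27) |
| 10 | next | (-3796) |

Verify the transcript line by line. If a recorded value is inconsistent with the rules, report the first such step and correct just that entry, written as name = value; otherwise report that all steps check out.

step 8, x = 1886

Recomputing the run from the initial state:
step 1: x = -13
step 2: x = 32
step 3: x = -55
step 4: x = 122
step 5: x = -229
step 6: x = 476
step 7: x = -931
step 8: x = 1886
step 9: x = -3745
step 10: x = 7520
The first disagreement with the transcript is at step 8, where the value should be x = 1886.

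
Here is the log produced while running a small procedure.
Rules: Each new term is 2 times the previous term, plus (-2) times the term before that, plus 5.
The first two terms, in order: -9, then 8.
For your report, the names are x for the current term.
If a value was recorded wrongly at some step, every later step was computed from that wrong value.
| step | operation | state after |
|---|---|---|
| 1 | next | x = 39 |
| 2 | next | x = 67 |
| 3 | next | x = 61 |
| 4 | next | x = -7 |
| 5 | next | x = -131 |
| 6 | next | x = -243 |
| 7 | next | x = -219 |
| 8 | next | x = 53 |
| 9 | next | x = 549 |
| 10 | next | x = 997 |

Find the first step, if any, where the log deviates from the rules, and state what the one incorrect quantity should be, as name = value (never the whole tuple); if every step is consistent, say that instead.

no error

1. x = 2*(8) + (-2)*(-9) + (5) = 39 (same as recorded)
2. x = 2*(39) + (-2)*(8) + (5) = 67 (agrees with the log)
3. x = 2*(67) + (-2)*(39) + (5) = 61 (exactly as logged)
4. x = 2*(61) + (-2)*(67) + (5) = -7 (agrees with the log)
5. x = 2*(-7) + (-2)*(61) + (5) = -131 (confirmed correct)
6. x = 2*(-131) + (-2)*(-7) + (5) = -243 (agrees with the log)
7. x = 2*(-243) + (-2)*(-131) + (5) = -219 (in agreement)
8. x = 2*(-219) + (-2)*(-243) + (5) = 53 (in agreement)
9. x = 2*(53) + (-2)*(-219) + (5) = 549 (verified)
10. x = 2*(549) + (-2)*(53) + (5) = 997 (same as recorded)
Nothing is out of place; the run is error-free.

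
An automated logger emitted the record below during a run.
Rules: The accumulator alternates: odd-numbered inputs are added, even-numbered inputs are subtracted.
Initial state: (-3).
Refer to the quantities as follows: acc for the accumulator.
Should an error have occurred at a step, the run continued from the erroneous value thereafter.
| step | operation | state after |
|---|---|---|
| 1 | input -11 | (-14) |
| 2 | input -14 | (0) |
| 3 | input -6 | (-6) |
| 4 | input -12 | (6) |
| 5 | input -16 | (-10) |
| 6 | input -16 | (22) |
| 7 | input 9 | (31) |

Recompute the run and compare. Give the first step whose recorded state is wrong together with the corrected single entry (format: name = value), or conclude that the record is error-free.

step 6, acc = 6

Step 1: acc = -3 + -11 = -14 — no discrepancy.
Step 2: acc = -14 - -14 = 0 — no discrepancy.
Step 3: acc = 0 + -6 = -6 — in agreement.
Step 4: acc = -6 - -12 = 6 — checks out.
Step 5: acc = 6 + -16 = -10 — same as recorded.
Step 6: acc = -10 - -16 = 6 — a discrepancy with the record.
That makes step 6 the first incorrect line — acc = 6 is what it should show.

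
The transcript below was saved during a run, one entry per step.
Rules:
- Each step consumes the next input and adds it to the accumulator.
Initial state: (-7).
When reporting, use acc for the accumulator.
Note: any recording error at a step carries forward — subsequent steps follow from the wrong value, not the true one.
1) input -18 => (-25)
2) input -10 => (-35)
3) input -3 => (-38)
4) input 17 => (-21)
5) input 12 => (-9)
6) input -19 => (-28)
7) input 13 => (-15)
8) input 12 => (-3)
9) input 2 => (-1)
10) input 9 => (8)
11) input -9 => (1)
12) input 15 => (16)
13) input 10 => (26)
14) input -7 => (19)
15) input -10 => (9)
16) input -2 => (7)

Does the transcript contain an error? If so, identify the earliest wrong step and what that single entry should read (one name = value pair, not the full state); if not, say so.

step 11, acc = -1

step 1: acc = -7 + -18 = -25 -> matches
step 2: acc = -25 + -10 = -35 -> verified
step 3: acc = -35 + -3 = -38 -> verified
step 4: acc = -38 + 17 = -21 -> confirmed correct
step 5: acc = -21 + 12 = -9 -> confirmed correct
step 6: acc = -9 + -19 = -28 -> confirmed correct
step 7: acc = -28 + 13 = -15 -> verified
step 8: acc = -15 + 12 = -3 -> checks out
step 9: acc = -3 + 2 = -1 -> checks out
step 10: acc = -1 + 9 = 8 -> no discrepancy
step 11: acc = 8 + -9 = -1 -> the entry is off here
First incorrect step: 11; the correct value is acc = -1.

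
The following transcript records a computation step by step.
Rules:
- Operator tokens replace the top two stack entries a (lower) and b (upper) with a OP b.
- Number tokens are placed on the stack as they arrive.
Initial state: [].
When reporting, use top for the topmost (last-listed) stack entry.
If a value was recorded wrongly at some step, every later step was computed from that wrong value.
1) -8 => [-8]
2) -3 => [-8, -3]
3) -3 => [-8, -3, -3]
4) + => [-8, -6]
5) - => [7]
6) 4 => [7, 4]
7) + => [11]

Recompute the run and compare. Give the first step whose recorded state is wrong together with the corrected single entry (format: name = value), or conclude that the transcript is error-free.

1. push -8: top = -8 (matches)
2. push -3: top = -3 (matches)
3. push -3: top = -3 (checks out)
4. -3 + -3 = -6 (confirmed correct)
5. -8 - -6 = -2 (a discrepancy with the transcript)
First incorrect step: 5; the correct value is top = -2.

step 5, top = -2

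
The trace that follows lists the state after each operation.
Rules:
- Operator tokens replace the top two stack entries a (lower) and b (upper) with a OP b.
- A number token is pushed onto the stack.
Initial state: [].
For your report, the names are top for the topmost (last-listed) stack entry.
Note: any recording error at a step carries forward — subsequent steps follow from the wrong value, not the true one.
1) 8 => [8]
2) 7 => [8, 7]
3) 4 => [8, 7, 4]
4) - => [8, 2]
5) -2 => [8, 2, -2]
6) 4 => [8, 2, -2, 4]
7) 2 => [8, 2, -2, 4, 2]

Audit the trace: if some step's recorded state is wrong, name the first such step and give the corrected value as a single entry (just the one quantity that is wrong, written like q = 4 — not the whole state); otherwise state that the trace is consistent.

step 1: push 8: top = 8 -> matches
step 2: push 7: top = 7 -> consistent with the trace
step 3: push 4: top = 4 -> agrees with the trace
step 4: 7 - 4 = 3 -> not what was recorded
Step 4 is the first one off; corrected, top = 3.

step 4, top = 3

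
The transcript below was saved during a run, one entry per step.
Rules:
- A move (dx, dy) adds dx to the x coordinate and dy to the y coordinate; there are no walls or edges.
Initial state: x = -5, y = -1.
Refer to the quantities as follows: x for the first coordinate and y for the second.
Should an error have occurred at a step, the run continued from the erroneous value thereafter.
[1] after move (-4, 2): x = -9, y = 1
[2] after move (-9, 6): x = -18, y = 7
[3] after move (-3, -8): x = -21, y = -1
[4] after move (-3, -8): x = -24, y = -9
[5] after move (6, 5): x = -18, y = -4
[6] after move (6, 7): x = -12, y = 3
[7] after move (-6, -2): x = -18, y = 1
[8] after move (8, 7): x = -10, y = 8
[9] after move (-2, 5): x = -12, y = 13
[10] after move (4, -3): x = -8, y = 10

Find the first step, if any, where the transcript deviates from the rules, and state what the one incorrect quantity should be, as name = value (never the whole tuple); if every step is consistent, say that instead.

step 1: x = -5 + (-4) = -9, y = -1 + (2) = 1 -> in agreement
step 2: x = -9 + (-9) = -18, y = 1 + (6) = 7 -> matches
step 3: x = -18 + (-3) = -21, y = 7 + (-8) = -1 -> same as recorded
step 4: x = -21 + (-3) = -24, y = -1 + (-8) = -9 -> in agreement
step 5: x = -24 + (6) = -18, y = -9 + (5) = -4 -> exactly as logged
step 6: x = -18 + (6) = -12, y = -4 + (7) = 3 -> matches
step 7: x = -12 + (-6) = -18, y = 3 + (-2) = 1 -> confirmed correct
step 8: x = -18 + (8) = -10, y = 1 + (7) = 8 -> consistent with the transcript
step 9: x = -10 + (-2) = -12, y = 8 + (5) = 13 -> agrees with the transcript
step 10: x = -12 + (4) = -8, y = 13 + (-3) = 10 -> exactly as logged
The whole run recomputes cleanly — no discrepancies.

no error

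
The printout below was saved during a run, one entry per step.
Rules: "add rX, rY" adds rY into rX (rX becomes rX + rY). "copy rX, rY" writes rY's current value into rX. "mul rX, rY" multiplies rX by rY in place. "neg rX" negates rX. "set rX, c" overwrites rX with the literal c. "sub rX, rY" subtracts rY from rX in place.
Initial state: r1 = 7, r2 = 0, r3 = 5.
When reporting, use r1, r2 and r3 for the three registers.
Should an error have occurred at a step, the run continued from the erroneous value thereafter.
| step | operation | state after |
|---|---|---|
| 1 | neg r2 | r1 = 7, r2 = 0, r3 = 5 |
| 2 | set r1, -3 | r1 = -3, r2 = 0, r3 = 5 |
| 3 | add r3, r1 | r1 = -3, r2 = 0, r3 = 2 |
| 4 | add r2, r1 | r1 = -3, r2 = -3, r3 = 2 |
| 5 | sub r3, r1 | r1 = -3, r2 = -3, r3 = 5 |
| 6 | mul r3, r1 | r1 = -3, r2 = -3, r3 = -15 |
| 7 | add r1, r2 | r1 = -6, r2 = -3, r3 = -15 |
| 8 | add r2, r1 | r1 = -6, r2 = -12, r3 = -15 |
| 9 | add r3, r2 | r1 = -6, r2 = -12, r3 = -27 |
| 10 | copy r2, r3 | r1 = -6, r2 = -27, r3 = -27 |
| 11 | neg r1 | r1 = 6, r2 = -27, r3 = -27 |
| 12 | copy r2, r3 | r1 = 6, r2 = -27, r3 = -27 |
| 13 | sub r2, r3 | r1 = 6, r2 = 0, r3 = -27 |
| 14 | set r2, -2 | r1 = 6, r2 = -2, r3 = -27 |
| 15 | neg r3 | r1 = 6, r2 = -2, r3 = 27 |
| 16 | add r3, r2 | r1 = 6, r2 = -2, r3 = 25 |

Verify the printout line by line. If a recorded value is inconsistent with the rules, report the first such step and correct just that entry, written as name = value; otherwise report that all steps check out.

1. r2 = -(0) = 0 (in agreement)
2. r1 = -3 (consistent with the printout)
3. r3 = 5 + -3 = 2 (consistent with the printout)
4. r2 = 0 + -3 = -3 (in agreement)
5. r3 = 2 - -3 = 5 (no discrepancy)
6. r3 = 5 * -3 = -15 (checks out)
7. r1 = -3 + -3 = -6 (checks out)
8. r2 = -3 + -6 = -9 (the printout has a different value)
Conclusion: step 8 carries the first error; the entry should be r2 = -9.

step 8, r2 = -9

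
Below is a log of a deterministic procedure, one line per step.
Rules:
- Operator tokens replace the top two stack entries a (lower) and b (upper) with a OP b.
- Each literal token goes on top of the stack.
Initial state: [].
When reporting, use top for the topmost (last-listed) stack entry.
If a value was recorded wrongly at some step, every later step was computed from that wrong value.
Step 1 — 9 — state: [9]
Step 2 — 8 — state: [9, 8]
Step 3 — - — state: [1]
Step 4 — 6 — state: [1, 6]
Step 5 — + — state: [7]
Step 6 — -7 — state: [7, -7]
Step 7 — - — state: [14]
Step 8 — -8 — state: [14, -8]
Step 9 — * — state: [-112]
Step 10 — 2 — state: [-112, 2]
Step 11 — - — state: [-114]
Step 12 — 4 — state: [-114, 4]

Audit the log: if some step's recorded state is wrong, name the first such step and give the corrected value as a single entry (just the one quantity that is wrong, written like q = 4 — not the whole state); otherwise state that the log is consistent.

no error

Recomputing the run from the initial state:
step 1: [9]
step 2: [9, 8]
step 3: [1]
step 4: [1, 6]
step 5: [7]
step 6: [7, -7]
step 7: [14]
step 8: [14, -8]
step 9: [-112]
step 10: [-112, 2]
step 11: [-114]
step 12: [-114, 4]
This matches the log at every step.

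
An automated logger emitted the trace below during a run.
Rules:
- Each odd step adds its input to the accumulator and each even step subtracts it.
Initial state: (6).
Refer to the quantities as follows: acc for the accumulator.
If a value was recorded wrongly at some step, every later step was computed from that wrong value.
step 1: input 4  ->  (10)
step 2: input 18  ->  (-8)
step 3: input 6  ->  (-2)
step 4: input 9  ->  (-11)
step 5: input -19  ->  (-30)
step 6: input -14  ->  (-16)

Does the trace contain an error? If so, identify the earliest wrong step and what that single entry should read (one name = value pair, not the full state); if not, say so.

no error

1. acc = 6 + 4 = 10 (checks out)
2. acc = 10 - 18 = -8 (no discrepancy)
3. acc = -8 + 6 = -2 (verified)
4. acc = -2 - 9 = -11 (no discrepancy)
5. acc = -11 + -19 = -30 (no discrepancy)
6. acc = -30 - -14 = -16 (no discrepancy)
No step deviates from the rules.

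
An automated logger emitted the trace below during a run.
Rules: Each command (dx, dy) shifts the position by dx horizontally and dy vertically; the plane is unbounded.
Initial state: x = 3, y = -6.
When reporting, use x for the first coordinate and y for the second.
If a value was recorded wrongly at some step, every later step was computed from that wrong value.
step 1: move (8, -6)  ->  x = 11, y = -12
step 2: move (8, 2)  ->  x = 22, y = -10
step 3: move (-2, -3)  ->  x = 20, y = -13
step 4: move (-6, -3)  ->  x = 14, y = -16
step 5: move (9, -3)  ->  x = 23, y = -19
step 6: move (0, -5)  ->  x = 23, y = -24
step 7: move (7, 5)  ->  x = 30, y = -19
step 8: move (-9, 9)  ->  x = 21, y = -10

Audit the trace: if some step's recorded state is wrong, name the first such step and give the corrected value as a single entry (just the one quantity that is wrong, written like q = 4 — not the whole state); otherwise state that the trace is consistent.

Step 1: x = 3 + (8) = 11, y = -6 + (-6) = -12 — exactly as logged.
Step 2: x = 11 + (8) = 19, y = -12 + (2) = -10 — this is not what the trace shows.
So the first discrepancy is step 2, where the right value is x = 19.

step 2, x = 19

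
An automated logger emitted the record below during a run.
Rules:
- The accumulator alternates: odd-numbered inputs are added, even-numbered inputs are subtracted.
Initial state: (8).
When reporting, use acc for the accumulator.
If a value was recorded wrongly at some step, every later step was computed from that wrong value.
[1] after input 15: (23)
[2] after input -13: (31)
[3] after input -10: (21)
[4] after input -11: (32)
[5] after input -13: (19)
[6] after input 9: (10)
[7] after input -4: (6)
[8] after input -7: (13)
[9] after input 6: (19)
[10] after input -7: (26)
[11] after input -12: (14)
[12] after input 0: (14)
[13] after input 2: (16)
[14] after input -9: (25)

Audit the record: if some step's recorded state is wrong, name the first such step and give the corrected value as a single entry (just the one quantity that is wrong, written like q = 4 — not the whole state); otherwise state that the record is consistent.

step 2, acc = 36

step 1: acc = 8 + 15 = 23 -> verified
step 2: acc = 23 - -13 = 36 -> not what was recorded
Step 2 is the first one off; corrected, acc = 36.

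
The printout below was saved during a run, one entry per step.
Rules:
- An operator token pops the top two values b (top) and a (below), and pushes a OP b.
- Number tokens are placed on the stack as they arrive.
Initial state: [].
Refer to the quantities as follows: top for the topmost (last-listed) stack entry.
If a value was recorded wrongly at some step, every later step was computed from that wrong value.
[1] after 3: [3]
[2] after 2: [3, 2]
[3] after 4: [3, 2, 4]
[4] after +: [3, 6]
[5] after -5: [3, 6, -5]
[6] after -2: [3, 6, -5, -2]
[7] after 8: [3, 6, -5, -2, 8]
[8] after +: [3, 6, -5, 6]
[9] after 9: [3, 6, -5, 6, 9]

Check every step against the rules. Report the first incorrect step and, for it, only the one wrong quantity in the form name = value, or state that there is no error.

Recomputing the run from the initial state:
step 1: [3]
step 2: [3, 2]
step 3: [3, 2, 4]
step 4: [3, 6]
step 5: [3, 6, -5]
step 6: [3, 6, -5, -2]
step 7: [3, 6, -5, -2, 8]
step 8: [3, 6, -5, 6]
step 9: [3, 6, -5, 6, 9]
This matches the printout at every step.

no error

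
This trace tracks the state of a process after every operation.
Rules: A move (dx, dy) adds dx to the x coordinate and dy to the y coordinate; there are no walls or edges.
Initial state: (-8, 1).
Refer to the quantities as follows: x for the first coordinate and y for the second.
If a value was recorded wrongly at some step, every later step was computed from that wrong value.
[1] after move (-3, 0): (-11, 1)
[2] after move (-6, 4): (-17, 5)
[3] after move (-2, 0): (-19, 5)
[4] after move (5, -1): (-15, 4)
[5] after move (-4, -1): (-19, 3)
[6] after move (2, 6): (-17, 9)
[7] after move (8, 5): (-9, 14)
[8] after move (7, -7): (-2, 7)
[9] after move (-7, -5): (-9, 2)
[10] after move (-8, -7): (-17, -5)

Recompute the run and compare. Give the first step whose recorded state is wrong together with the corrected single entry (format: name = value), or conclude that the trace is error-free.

step 4, x = -14

Recomputing the run from the initial state:
step 1: x = -11, y = 1
step 2: x = -17, y = 5
step 3: x = -19, y = 5
step 4: x = -14, y = 4
step 5: x = -18, y = 3
step 6: x = -16, y = 9
step 7: x = -8, y = 14
step 8: x = -1, y = 7
step 9: x = -8, y = 2
step 10: x = -16, y = -5
The first disagreement with the trace is at step 4, where the value should be x = -14.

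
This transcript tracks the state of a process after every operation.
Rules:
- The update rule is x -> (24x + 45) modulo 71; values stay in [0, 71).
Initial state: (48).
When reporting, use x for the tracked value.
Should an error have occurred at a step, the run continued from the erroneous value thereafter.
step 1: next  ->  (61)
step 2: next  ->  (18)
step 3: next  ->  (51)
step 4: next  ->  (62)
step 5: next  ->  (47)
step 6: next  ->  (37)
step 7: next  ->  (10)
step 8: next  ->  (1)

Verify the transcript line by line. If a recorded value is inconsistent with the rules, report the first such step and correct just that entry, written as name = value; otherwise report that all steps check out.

step 1: x = (24*48 + 45) mod 71 = 61 -> agrees with the transcript
step 2: x = (24*61 + 45) mod 71 = 18 -> verified
step 3: x = (24*18 + 45) mod 71 = 51 -> matches
step 4: x = (24*51 + 45) mod 71 = 62 -> agrees with the transcript
step 5: x = (24*62 + 45) mod 71 = 42 -> the transcript has a different value
Conclusion: step 5 carries the first error; the entry should be x = 42.

step 5, x = 42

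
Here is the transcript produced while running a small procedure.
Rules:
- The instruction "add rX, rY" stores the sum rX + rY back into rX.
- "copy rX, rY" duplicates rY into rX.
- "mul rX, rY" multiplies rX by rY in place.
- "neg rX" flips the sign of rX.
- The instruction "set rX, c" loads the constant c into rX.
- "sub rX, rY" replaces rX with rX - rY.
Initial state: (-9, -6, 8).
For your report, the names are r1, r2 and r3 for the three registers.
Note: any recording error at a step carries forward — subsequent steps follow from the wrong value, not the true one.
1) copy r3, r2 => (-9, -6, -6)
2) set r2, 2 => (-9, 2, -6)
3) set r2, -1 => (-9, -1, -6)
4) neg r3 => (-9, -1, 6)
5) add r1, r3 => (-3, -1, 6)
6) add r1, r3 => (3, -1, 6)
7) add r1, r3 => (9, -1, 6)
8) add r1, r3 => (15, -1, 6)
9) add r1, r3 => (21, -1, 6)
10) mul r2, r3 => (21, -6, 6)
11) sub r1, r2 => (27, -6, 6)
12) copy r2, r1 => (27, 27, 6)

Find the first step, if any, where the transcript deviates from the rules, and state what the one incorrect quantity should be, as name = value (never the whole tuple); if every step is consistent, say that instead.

Step 1: r3 = -6 — matches.
Step 2: r2 = 2 — in agreement.
Step 3: r2 = -1 — consistent with the transcript.
Step 4: r3 = -(-6) = 6 — checks out.
Step 5: r1 = -9 + 6 = -3 — matches.
Step 6: r1 = -3 + 6 = 3 — matches.
Step 7: r1 = 3 + 6 = 9 — same as recorded.
Step 8: r1 = 9 + 6 = 15 — exactly as logged.
Step 9: r1 = 15 + 6 = 21 — in agreement.
Step 10: r2 = -1 * 6 = -6 — confirmed correct.
Step 11: r1 = 21 - -6 = 27 — same as recorded.
Step 12: r2 = 27 — agrees with the transcript.
No step deviates from the rules.

no error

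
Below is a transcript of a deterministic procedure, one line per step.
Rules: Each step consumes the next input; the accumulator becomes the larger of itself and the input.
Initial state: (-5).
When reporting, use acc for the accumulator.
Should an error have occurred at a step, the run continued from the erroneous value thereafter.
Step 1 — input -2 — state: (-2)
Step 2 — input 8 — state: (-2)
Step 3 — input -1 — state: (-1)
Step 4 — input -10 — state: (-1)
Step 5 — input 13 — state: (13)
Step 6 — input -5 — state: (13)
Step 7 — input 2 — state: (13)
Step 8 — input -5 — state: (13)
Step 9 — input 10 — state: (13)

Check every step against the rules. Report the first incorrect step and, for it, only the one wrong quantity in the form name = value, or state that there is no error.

1. acc = max(-5, -2) = -2 (confirmed correct)
2. acc = max(-2, 8) = 8 (the transcript has a different value)
Conclusion: step 2 carries the first error; the entry should be acc = 8.

step 2, acc = 8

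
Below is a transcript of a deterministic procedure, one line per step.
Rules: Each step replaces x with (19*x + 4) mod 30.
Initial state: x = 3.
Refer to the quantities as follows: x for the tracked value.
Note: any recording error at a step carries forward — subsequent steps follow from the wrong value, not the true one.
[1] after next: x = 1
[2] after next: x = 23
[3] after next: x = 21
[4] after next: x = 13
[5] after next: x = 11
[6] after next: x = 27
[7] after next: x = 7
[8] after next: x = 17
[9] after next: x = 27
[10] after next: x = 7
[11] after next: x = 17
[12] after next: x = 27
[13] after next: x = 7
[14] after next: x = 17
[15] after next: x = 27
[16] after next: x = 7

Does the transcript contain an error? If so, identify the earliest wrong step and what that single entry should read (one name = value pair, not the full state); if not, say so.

Step 1: x = (19*3 + 4) mod 30 = 1 — matches.
Step 2: x = (19*1 + 4) mod 30 = 23 — verified.
Step 3: x = (19*23 + 4) mod 30 = 21 — consistent with the transcript.
Step 4: x = (19*21 + 4) mod 30 = 13 — in agreement.
Step 5: x = (19*13 + 4) mod 30 = 11 — agrees with the transcript.
Step 6: x = (19*11 + 4) mod 30 = 3 — the transcript disagrees here.
The audit stops at step 6: the recorded entry is wrong and should be x = 3.

step 6, x = 3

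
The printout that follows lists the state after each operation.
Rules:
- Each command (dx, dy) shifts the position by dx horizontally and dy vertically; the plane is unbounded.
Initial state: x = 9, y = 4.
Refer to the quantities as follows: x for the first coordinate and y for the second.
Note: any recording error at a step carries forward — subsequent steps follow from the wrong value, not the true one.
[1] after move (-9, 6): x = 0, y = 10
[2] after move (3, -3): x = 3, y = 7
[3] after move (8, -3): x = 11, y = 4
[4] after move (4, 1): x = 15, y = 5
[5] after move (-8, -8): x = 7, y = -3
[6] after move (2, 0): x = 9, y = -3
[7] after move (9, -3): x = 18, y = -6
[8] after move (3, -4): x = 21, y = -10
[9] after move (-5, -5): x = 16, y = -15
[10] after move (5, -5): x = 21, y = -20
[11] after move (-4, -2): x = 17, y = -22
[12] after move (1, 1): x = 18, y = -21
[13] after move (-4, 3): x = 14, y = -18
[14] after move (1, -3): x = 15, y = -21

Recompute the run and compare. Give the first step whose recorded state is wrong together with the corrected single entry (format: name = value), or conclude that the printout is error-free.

no error

Step 1: x = 9 + (-9) = 0, y = 4 + (6) = 10 — matches.
Step 2: x = 0 + (3) = 3, y = 10 + (-3) = 7 — matches.
Step 3: x = 3 + (8) = 11, y = 7 + (-3) = 4 — no discrepancy.
Step 4: x = 11 + (4) = 15, y = 4 + (1) = 5 — checks out.
Step 5: x = 15 + (-8) = 7, y = 5 + (-8) = -3 — consistent with the printout.
Step 6: x = 7 + (2) = 9, y = -3 + (0) = -3 — agrees with the printout.
Step 7: x = 9 + (9) = 18, y = -3 + (-3) = -6 — agrees with the printout.
Step 8: x = 18 + (3) = 21, y = -6 + (-4) = -10 — same as recorded.
Step 9: x = 21 + (-5) = 16, y = -10 + (-5) = -15 — verified.
Step 10: x = 16 + (5) = 21, y = -15 + (-5) = -20 — no discrepancy.
Step 11: x = 21 + (-4) = 17, y = -20 + (-2) = -22 — same as recorded.
Step 12: x = 17 + (1) = 18, y = -22 + (1) = -21 — no discrepancy.
Step 13: x = 18 + (-4) = 14, y = -21 + (3) = -18 — consistent with the printout.
Step 14: x = 14 + (1) = 15, y = -18 + (-3) = -21 — exactly as logged.
Nothing is out of place; the run is error-free.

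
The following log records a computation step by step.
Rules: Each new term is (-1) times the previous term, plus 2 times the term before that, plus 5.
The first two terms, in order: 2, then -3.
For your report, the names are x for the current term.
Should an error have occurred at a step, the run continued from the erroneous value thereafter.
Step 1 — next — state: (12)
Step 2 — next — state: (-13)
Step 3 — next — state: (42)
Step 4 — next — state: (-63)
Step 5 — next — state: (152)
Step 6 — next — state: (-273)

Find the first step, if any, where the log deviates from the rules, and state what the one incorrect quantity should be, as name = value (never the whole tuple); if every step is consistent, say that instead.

no error

step 1: x = -1*(-3) + (2)*(2) + (5) = 12 -> consistent with the log
step 2: x = -1*(12) + (2)*(-3) + (5) = -13 -> verified
step 3: x = -1*(-13) + (2)*(12) + (5) = 42 -> no discrepancy
step 4: x = -1*(42) + (2)*(-13) + (5) = -63 -> checks out
step 5: x = -1*(-63) + (2)*(42) + (5) = 152 -> agrees with the log
step 6: x = -1*(152) + (2)*(-63) + (5) = -273 -> confirmed correct
Nothing is out of place; the run is error-free.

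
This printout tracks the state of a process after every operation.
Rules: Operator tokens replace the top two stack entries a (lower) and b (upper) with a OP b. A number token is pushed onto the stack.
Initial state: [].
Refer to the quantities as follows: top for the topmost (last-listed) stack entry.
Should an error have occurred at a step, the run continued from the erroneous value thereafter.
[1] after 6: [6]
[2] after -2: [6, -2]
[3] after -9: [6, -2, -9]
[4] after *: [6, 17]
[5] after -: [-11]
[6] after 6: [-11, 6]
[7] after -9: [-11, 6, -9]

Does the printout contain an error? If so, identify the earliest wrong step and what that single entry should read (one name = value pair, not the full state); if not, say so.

step 1: push 6: top = 6 -> same as recorded
step 2: push -2: top = -2 -> exactly as logged
step 3: push -9: top = -9 -> confirmed correct
step 4: -2 * -9 = 18 -> the printout has a different value
Conclusion: step 4 carries the first error; the entry should be top = 18.

step 4, top = 18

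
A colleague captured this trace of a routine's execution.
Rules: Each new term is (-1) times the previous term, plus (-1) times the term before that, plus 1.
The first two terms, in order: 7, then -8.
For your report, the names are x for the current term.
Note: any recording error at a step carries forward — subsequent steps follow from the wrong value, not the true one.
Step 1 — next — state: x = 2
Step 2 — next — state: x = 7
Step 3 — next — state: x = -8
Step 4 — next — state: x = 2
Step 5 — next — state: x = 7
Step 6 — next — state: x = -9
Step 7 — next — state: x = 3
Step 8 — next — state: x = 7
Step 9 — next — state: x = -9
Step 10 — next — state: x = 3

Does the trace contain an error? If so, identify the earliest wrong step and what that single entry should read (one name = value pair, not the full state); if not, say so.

Step 1: x = -1*(-8) + (-1)*(7) + (1) = 2 — agrees with the trace.
Step 2: x = -1*(2) + (-1)*(-8) + (1) = 7 — confirmed correct.
Step 3: x = -1*(7) + (-1)*(2) + (1) = -8 — agrees with the trace.
Step 4: x = -1*(-8) + (-1)*(7) + (1) = 2 — agrees with the trace.
Step 5: x = -1*(2) + (-1)*(-8) + (1) = 7 — same as recorded.
Step 6: x = -1*(7) + (-1)*(2) + (1) = -8 — the trace has a different value.
So the first discrepancy is step 6, where the right value is x = -8.

step 6, x = -8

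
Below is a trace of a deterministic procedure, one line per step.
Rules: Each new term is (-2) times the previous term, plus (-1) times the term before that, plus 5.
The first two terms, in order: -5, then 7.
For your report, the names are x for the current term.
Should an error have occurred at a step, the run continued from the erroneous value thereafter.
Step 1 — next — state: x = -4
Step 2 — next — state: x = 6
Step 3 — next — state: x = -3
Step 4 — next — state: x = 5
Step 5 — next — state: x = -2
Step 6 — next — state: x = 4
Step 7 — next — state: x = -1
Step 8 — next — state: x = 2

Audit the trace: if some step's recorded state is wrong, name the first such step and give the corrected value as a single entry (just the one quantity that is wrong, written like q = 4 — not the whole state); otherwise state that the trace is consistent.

step 8, x = 3

Recomputing the run from the initial state:
step 1: x = -4
step 2: x = 6
step 3: x = -3
step 4: x = 5
step 5: x = -2
step 6: x = 4
step 7: x = -1
step 8: x = 3
The first disagreement with the trace is at step 8, where the value should be x = 3.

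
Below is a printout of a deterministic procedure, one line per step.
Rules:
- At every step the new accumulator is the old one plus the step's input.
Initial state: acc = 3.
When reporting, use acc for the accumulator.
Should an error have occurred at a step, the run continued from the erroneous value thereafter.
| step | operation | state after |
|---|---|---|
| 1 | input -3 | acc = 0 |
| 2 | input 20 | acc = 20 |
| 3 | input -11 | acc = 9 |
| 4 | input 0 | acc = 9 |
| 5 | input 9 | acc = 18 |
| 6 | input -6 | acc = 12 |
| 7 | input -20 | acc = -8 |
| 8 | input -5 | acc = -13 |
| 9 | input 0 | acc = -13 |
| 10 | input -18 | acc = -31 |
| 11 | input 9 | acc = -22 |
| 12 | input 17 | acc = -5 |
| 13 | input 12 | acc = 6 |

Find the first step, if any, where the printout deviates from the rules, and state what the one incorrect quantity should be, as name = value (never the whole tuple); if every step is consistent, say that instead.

Recomputing the run from the initial state:
step 1: acc = 0
step 2: acc = 20
step 3: acc = 9
step 4: acc = 9
step 5: acc = 18
step 6: acc = 12
step 7: acc = -8
step 8: acc = -13
step 9: acc = -13
step 10: acc = -31
step 11: acc = -22
step 12: acc = -5
step 13: acc = 7
The first disagreement with the printout is at step 13, where the value should be acc = 7.

step 13, acc = 7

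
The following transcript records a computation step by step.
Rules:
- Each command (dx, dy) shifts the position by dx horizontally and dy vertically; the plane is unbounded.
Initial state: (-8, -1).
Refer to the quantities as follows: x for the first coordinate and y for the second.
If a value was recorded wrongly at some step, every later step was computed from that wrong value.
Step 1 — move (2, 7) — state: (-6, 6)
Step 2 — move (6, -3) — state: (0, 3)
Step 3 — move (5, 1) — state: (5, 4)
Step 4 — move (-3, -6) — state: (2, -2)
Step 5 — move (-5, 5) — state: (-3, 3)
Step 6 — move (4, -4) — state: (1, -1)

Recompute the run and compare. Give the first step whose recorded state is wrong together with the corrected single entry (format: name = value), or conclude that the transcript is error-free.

no error

1. x = -8 + (2) = -6, y = -1 + (7) = 6 (agrees with the transcript)
2. x = -6 + (6) = 0, y = 6 + (-3) = 3 (verified)
3. x = 0 + (5) = 5, y = 3 + (1) = 4 (no discrepancy)
4. x = 5 + (-3) = 2, y = 4 + (-6) = -2 (no discrepancy)
5. x = 2 + (-5) = -3, y = -2 + (5) = 3 (exactly as logged)
6. x = -3 + (4) = 1, y = 3 + (-4) = -1 (in agreement)
Every step is consistent.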